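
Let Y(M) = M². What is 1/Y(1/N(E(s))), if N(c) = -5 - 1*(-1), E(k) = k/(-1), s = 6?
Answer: 16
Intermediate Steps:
E(k) = -k (E(k) = k*(-1) = -k)
N(c) = -4 (N(c) = -5 + 1 = -4)
1/Y(1/N(E(s))) = 1/((1/(-4))²) = 1/((-¼)²) = 1/(1/16) = 16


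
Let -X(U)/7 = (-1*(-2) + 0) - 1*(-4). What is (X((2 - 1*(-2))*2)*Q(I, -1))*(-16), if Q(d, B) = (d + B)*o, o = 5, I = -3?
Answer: -13440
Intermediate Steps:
Q(d, B) = 5*B + 5*d (Q(d, B) = (d + B)*5 = (B + d)*5 = 5*B + 5*d)
X(U) = -42 (X(U) = -7*((-1*(-2) + 0) - 1*(-4)) = -7*((2 + 0) + 4) = -7*(2 + 4) = -7*6 = -42)
(X((2 - 1*(-2))*2)*Q(I, -1))*(-16) = -42*(5*(-1) + 5*(-3))*(-16) = -42*(-5 - 15)*(-16) = -42*(-20)*(-16) = 840*(-16) = -13440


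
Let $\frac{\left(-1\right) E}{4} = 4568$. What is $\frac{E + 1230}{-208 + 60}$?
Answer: $\frac{8521}{74} \approx 115.15$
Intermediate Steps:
$E = -18272$ ($E = \left(-4\right) 4568 = -18272$)
$\frac{E + 1230}{-208 + 60} = \frac{-18272 + 1230}{-208 + 60} = - \frac{17042}{-148} = \left(-17042\right) \left(- \frac{1}{148}\right) = \frac{8521}{74}$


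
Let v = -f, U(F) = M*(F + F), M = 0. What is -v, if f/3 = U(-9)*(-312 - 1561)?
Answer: 0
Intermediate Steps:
U(F) = 0 (U(F) = 0*(F + F) = 0*(2*F) = 0)
f = 0 (f = 3*(0*(-312 - 1561)) = 3*(0*(-1873)) = 3*0 = 0)
v = 0 (v = -1*0 = 0)
-v = -1*0 = 0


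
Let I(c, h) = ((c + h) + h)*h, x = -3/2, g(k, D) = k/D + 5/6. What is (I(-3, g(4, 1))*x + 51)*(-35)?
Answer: -280/3 ≈ -93.333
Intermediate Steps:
g(k, D) = ⅚ + k/D (g(k, D) = k/D + 5*(⅙) = k/D + ⅚ = ⅚ + k/D)
x = -3/2 (x = -3*½ = -3/2 ≈ -1.5000)
I(c, h) = h*(c + 2*h) (I(c, h) = (c + 2*h)*h = h*(c + 2*h))
(I(-3, g(4, 1))*x + 51)*(-35) = (((⅚ + 4/1)*(-3 + 2*(⅚ + 4/1)))*(-3/2) + 51)*(-35) = (((⅚ + 4*1)*(-3 + 2*(⅚ + 4*1)))*(-3/2) + 51)*(-35) = (((⅚ + 4)*(-3 + 2*(⅚ + 4)))*(-3/2) + 51)*(-35) = ((29*(-3 + 2*(29/6))/6)*(-3/2) + 51)*(-35) = ((29*(-3 + 29/3)/6)*(-3/2) + 51)*(-35) = (((29/6)*(20/3))*(-3/2) + 51)*(-35) = ((290/9)*(-3/2) + 51)*(-35) = (-145/3 + 51)*(-35) = (8/3)*(-35) = -280/3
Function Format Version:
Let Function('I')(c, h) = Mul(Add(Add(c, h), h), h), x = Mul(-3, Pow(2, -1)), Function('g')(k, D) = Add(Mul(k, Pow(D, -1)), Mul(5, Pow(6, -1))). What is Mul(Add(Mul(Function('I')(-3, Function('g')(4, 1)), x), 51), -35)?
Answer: Rational(-280, 3) ≈ -93.333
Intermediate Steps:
Function('g')(k, D) = Add(Rational(5, 6), Mul(k, Pow(D, -1))) (Function('g')(k, D) = Add(Mul(k, Pow(D, -1)), Mul(5, Rational(1, 6))) = Add(Mul(k, Pow(D, -1)), Rational(5, 6)) = Add(Rational(5, 6), Mul(k, Pow(D, -1))))
x = Rational(-3, 2) (x = Mul(-3, Rational(1, 2)) = Rational(-3, 2) ≈ -1.5000)
Function('I')(c, h) = Mul(h, Add(c, Mul(2, h))) (Function('I')(c, h) = Mul(Add(c, Mul(2, h)), h) = Mul(h, Add(c, Mul(2, h))))
Mul(Add(Mul(Function('I')(-3, Function('g')(4, 1)), x), 51), -35) = Mul(Add(Mul(Mul(Add(Rational(5, 6), Mul(4, Pow(1, -1))), Add(-3, Mul(2, Add(Rational(5, 6), Mul(4, Pow(1, -1)))))), Rational(-3, 2)), 51), -35) = Mul(Add(Mul(Mul(Add(Rational(5, 6), Mul(4, 1)), Add(-3, Mul(2, Add(Rational(5, 6), Mul(4, 1))))), Rational(-3, 2)), 51), -35) = Mul(Add(Mul(Mul(Add(Rational(5, 6), 4), Add(-3, Mul(2, Add(Rational(5, 6), 4)))), Rational(-3, 2)), 51), -35) = Mul(Add(Mul(Mul(Rational(29, 6), Add(-3, Mul(2, Rational(29, 6)))), Rational(-3, 2)), 51), -35) = Mul(Add(Mul(Mul(Rational(29, 6), Add(-3, Rational(29, 3))), Rational(-3, 2)), 51), -35) = Mul(Add(Mul(Mul(Rational(29, 6), Rational(20, 3)), Rational(-3, 2)), 51), -35) = Mul(Add(Mul(Rational(290, 9), Rational(-3, 2)), 51), -35) = Mul(Add(Rational(-145, 3), 51), -35) = Mul(Rational(8, 3), -35) = Rational(-280, 3)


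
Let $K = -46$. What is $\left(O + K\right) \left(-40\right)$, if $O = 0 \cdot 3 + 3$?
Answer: $1720$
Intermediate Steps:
$O = 3$ ($O = 0 + 3 = 3$)
$\left(O + K\right) \left(-40\right) = \left(3 - 46\right) \left(-40\right) = \left(-43\right) \left(-40\right) = 1720$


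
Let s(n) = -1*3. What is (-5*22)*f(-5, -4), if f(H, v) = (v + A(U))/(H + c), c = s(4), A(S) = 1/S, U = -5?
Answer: -231/4 ≈ -57.750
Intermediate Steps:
s(n) = -3
c = -3
f(H, v) = (-⅕ + v)/(-3 + H) (f(H, v) = (v + 1/(-5))/(H - 3) = (v - ⅕)/(-3 + H) = (-⅕ + v)/(-3 + H))
(-5*22)*f(-5, -4) = (-5*22)*((-⅕ - 4)/(-3 - 5)) = -110*(-21)/((-8)*5) = -(-55)*(-21)/(4*5) = -110*21/40 = -231/4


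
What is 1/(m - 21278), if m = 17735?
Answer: -1/3543 ≈ -0.00028225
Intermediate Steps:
1/(m - 21278) = 1/(17735 - 21278) = 1/(-3543) = -1/3543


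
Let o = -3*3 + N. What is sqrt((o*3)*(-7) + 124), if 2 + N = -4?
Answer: sqrt(439) ≈ 20.952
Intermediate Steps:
N = -6 (N = -2 - 4 = -6)
o = -15 (o = -3*3 - 6 = -9 - 6 = -15)
sqrt((o*3)*(-7) + 124) = sqrt(-15*3*(-7) + 124) = sqrt(-45*(-7) + 124) = sqrt(315 + 124) = sqrt(439)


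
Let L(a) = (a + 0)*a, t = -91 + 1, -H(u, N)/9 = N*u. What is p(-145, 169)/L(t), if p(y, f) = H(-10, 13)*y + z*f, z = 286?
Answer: -30329/2025 ≈ -14.977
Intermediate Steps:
H(u, N) = -9*N*u
p(y, f) = 286*f + 1170*y (p(y, f) = (-9*13*(-10))*y + 286*f = 1170*y + 286*f = 286*f + 1170*y)
t = -90
L(a) = a² (L(a) = a*a = a²)
p(-145, 169)/L(t) = (286*169 + 1170*(-145))/((-90)²) = (48334 - 169650)/8100 = -121316*1/8100 = -30329/2025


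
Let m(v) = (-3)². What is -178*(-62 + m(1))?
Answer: 9434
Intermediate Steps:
m(v) = 9
-178*(-62 + m(1)) = -178*(-62 + 9) = -178*(-53) = 9434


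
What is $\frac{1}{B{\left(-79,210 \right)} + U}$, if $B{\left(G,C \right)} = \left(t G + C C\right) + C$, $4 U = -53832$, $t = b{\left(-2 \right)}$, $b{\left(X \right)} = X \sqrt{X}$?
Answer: $\frac{7713}{237973958} - \frac{79 i \sqrt{2}}{475947916} \approx 3.2411 \cdot 10^{-5} - 2.3474 \cdot 10^{-7} i$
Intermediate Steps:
$b{\left(X \right)} = X^{\frac{3}{2}}$
$t = - 2 i \sqrt{2}$ ($t = \left(-2\right)^{\frac{3}{2}} = - 2 i \sqrt{2} \approx - 2.8284 i$)
$U = -13458$ ($U = \frac{1}{4} \left(-53832\right) = -13458$)
$B{\left(G,C \right)} = C + C^{2} - 2 i G \sqrt{2}$ ($B{\left(G,C \right)} = \left(- 2 i \sqrt{2} G + C C\right) + C = \left(- 2 i G \sqrt{2} + C^{2}\right) + C = \left(C^{2} - 2 i G \sqrt{2}\right) + C = C + C^{2} - 2 i G \sqrt{2}$)
$\frac{1}{B{\left(-79,210 \right)} + U} = \frac{1}{\left(210 + 210^{2} - 2 i \left(-79\right) \sqrt{2}\right) - 13458} = \frac{1}{\left(210 + 44100 + 158 i \sqrt{2}\right) - 13458} = \frac{1}{\left(44310 + 158 i \sqrt{2}\right) - 13458} = \frac{1}{30852 + 158 i \sqrt{2}}$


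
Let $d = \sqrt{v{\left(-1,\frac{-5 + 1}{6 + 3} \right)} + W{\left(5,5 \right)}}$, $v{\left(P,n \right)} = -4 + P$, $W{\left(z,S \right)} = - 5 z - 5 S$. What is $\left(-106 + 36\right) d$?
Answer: $- 70 i \sqrt{55} \approx - 519.13 i$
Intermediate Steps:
$W{\left(z,S \right)} = - 5 S - 5 z$
$d = i \sqrt{55}$ ($d = \sqrt{\left(-4 - 1\right) - 50} = \sqrt{-5 - 50} = \sqrt{-55} = i \sqrt{55} \approx 7.4162 i$)
$\left(-106 + 36\right) d = \left(-106 + 36\right) i \sqrt{55} = - 70 i \sqrt{55}$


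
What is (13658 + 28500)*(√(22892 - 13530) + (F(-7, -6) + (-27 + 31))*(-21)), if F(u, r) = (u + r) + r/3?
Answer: 9738498 + 42158*√9362 ≈ 1.3818e+7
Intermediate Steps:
F(u, r) = u + 4*r/3 (F(u, r) = (r + u) + r*(⅓) = (r + u) + r/3 = u + 4*r/3)
(13658 + 28500)*(√(22892 - 13530) + (F(-7, -6) + (-27 + 31))*(-21)) = (13658 + 28500)*(√(22892 - 13530) + ((-7 + (4/3)*(-6)) + (-27 + 31))*(-21)) = 42158*(√9362 + ((-7 - 8) + 4)*(-21)) = 42158*(√9362 + (-15 + 4)*(-21)) = 42158*(√9362 - 11*(-21)) = 42158*(√9362 + 231) = 42158*(231 + √9362) = 9738498 + 42158*√9362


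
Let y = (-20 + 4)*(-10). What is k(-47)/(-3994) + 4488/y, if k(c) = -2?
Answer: 1120337/39940 ≈ 28.051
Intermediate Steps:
y = 160 (y = -16*(-10) = 160)
k(-47)/(-3994) + 4488/y = -2/(-3994) + 4488/160 = -2*(-1/3994) + 4488*(1/160) = 1/1997 + 561/20 = 1120337/39940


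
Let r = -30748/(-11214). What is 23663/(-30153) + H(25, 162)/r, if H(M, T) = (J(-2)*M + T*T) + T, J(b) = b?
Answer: 2227794506557/231786111 ≈ 9611.4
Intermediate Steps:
r = 15374/5607 (r = -30748*(-1/11214) = 15374/5607 ≈ 2.7419)
H(M, T) = T + T**2 - 2*M (H(M, T) = (-2*M + T*T) + T = (-2*M + T**2) + T = (T**2 - 2*M) + T = T + T**2 - 2*M)
23663/(-30153) + H(25, 162)/r = 23663/(-30153) + (162 + 162**2 - 2*25)/(15374/5607) = 23663*(-1/30153) + (162 + 26244 - 50)*(5607/15374) = -23663/30153 + 26356*(5607/15374) = -23663/30153 + 73889046/7687 = 2227794506557/231786111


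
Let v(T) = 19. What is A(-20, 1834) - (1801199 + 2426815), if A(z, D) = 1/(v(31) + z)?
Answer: -4228015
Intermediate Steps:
A(z, D) = 1/(19 + z)
A(-20, 1834) - (1801199 + 2426815) = 1/(19 - 20) - (1801199 + 2426815) = 1/(-1) - 1*4228014 = -1 - 4228014 = -4228015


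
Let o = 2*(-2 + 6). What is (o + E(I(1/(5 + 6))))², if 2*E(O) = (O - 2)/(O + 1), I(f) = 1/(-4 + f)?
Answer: 172225/4096 ≈ 42.047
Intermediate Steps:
o = 8 (o = 2*4 = 8)
E(O) = (-2 + O)/(2*(1 + O)) (E(O) = ((O - 2)/(O + 1))/2 = ((-2 + O)/(1 + O))/2 = (-2 + O)/(2*(1 + O)))
(o + E(I(1/(5 + 6))))² = (8 + (-2 + 1/(-4 + 1/(5 + 6)))/(2*(1 + 1/(-4 + 1/(5 + 6)))))² = (8 + (-2 + 1/(-4 + 1/11))/(2*(1 + 1/(-4 + 1/11))))² = (8 + (-2 + 1/(-43/11))/(2*(1 + 1/(-43/11))))² = (8 + (-2 - 11/43)/(2*(1 - 11/43)))² = (8 + (½)*(-97/43)/(32/43))² = (8 + (½)*(43/32)*(-97/43))² = (8 - 97/64)² = (415/64)² = 172225/4096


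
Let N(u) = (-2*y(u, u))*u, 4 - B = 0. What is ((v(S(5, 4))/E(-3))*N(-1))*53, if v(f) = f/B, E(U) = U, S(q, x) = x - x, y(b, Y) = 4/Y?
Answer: 0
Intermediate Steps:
B = 4 (B = 4 - 1*0 = 4 + 0 = 4)
S(q, x) = 0
N(u) = -8 (N(u) = (-8/u)*u = -8)
v(f) = f/4
((v(S(5, 4))/E(-3))*N(-1))*53 = ((((1/4)*0)/(-3))*(-8))*53 = ((0*(-1/3))*(-8))*53 = (0*(-8))*53 = 0*53 = 0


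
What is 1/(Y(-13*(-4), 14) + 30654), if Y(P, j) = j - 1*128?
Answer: 1/30540 ≈ 3.2744e-5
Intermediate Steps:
Y(P, j) = -128 + j (Y(P, j) = j - 128 = -128 + j)
1/(Y(-13*(-4), 14) + 30654) = 1/((-128 + 14) + 30654) = 1/(-114 + 30654) = 1/30540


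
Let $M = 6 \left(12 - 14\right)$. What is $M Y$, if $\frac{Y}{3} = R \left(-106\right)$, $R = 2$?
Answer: $7632$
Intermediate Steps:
$M = -12$ ($M = 6 \left(-2\right) = -12$)
$Y = -636$ ($Y = 3 \cdot 2 \left(-106\right) = 3 \left(-212\right) = -636$)
$M Y = \left(-12\right) \left(-636\right) = 7632$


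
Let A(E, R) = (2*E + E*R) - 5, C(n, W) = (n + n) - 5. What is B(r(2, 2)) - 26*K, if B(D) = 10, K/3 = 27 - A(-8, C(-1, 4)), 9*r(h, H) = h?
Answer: 634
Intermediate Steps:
C(n, W) = -5 + 2*n (C(n, W) = 2*n - 5 = -5 + 2*n)
A(E, R) = -5 + 2*E + E*R
r(h, H) = h/9
K = -24 (K = 3*(27 - (-5 + 2*(-8) - 8*(-5 + 2*(-1)))) = 3*(27 - (-5 - 16 - 8*(-5 - 2))) = 3*(27 - (-5 - 16 - 8*(-7))) = 3*(27 - (-5 - 16 + 56)) = 3*(27 - 1*35) = 3*(27 - 35) = 3*(-8) = -24)
B(r(2, 2)) - 26*K = 10 - 26*(-24) = 10 + 624 = 634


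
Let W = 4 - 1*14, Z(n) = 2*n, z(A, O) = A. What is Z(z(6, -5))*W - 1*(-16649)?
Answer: 16529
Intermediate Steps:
W = -10 (W = 4 - 14 = -10)
Z(z(6, -5))*W - 1*(-16649) = (2*6)*(-10) - 1*(-16649) = 12*(-10) + 16649 = -120 + 16649 = 16529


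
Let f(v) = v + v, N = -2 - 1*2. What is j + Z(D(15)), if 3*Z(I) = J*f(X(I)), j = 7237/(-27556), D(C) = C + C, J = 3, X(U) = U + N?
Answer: 1425675/27556 ≈ 51.737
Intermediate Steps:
N = -4 (N = -2 - 2 = -4)
X(U) = -4 + U (X(U) = U - 4 = -4 + U)
f(v) = 2*v
D(C) = 2*C
j = -7237/27556 (j = 7237*(-1/27556) = -7237/27556 ≈ -0.26263)
Z(I) = -8 + 2*I (Z(I) = (3*(2*(-4 + I)))/3 = (3*(-8 + 2*I))/3 = (-24 + 6*I)/3 = -8 + 2*I)
j + Z(D(15)) = -7237/27556 + (-8 + 2*(2*15)) = -7237/27556 + (-8 + 2*30) = -7237/27556 + (-8 + 60) = -7237/27556 + 52 = 1425675/27556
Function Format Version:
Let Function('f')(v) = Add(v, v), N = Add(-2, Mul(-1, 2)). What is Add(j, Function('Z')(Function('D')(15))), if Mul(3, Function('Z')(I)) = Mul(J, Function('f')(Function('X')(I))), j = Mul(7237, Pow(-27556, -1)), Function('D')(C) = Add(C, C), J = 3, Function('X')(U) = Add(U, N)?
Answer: Rational(1425675, 27556) ≈ 51.737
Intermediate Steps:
N = -4 (N = Add(-2, -2) = -4)
Function('X')(U) = Add(-4, U) (Function('X')(U) = Add(U, -4) = Add(-4, U))
Function('f')(v) = Mul(2, v)
Function('D')(C) = Mul(2, C)
j = Rational(-7237, 27556) (j = Mul(7237, Rational(-1, 27556)) = Rational(-7237, 27556) ≈ -0.26263)
Function('Z')(I) = Add(-8, Mul(2, I)) (Function('Z')(I) = Mul(Rational(1, 3), Mul(3, Mul(2, Add(-4, I)))) = Mul(Rational(1, 3), Mul(3, Add(-8, Mul(2, I)))) = Mul(Rational(1, 3), Add(-24, Mul(6, I))) = Add(-8, Mul(2, I)))
Add(j, Function('Z')(Function('D')(15))) = Add(Rational(-7237, 27556), Add(-8, Mul(2, Mul(2, 15)))) = Add(Rational(-7237, 27556), Add(-8, Mul(2, 30))) = Add(Rational(-7237, 27556), Add(-8, 60)) = Add(Rational(-7237, 27556), 52) = Rational(1425675, 27556)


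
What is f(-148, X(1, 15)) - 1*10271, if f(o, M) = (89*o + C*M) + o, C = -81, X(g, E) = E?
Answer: -24806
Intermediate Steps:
f(o, M) = -81*M + 90*o (f(o, M) = (89*o - 81*M) + o = (-81*M + 89*o) + o = -81*M + 90*o)
f(-148, X(1, 15)) - 1*10271 = (-81*15 + 90*(-148)) - 1*10271 = (-1215 - 13320) - 10271 = -14535 - 10271 = -24806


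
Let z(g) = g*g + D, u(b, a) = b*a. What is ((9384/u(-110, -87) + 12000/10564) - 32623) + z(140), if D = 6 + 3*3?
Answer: -54785918636/4212395 ≈ -13006.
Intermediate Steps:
u(b, a) = a*b
D = 15 (D = 6 + 9 = 15)
z(g) = 15 + g² (z(g) = g*g + 15 = g² + 15 = 15 + g²)
((9384/u(-110, -87) + 12000/10564) - 32623) + z(140) = ((9384/((-87*(-110))) + 12000/10564) - 32623) + (15 + 140²) = ((9384/9570 + 12000*(1/10564)) - 32623) + (15 + 19600) = ((9384*(1/9570) + 3000/2641) - 32623) + 19615 = ((1564/1595 + 3000/2641) - 32623) + 19615 = (8915524/4212395 - 32623) + 19615 = -137412046561/4212395 + 19615 = -54785918636/4212395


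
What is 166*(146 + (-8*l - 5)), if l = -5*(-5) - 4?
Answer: -4482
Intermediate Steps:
l = 21 (l = 25 - 4 = 21)
166*(146 + (-8*l - 5)) = 166*(146 + (-8*21 - 5)) = 166*(146 + (-168 - 5)) = 166*(146 - 173) = 166*(-27) = -4482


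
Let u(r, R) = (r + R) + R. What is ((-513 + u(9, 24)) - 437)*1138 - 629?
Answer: -1016863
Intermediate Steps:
u(r, R) = r + 2*R (u(r, R) = (R + r) + R = r + 2*R)
((-513 + u(9, 24)) - 437)*1138 - 629 = ((-513 + (9 + 2*24)) - 437)*1138 - 629 = ((-513 + (9 + 48)) - 437)*1138 - 629 = ((-513 + 57) - 437)*1138 - 629 = (-456 - 437)*1138 - 629 = -893*1138 - 629 = -1016234 - 629 = -1016863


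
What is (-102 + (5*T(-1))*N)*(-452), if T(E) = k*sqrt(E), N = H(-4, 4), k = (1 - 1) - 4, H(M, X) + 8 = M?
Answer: 46104 - 108480*I ≈ 46104.0 - 1.0848e+5*I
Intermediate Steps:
H(M, X) = -8 + M
k = -4 (k = 0 - 4 = -4)
N = -12 (N = -8 - 4 = -12)
T(E) = -4*sqrt(E)
(-102 + (5*T(-1))*N)*(-452) = (-102 + (5*(-4*I))*(-12))*(-452) = (-102 - 20*I*(-12))*(-452) = (-102 + 240*I)*(-452) = 46104 - 108480*I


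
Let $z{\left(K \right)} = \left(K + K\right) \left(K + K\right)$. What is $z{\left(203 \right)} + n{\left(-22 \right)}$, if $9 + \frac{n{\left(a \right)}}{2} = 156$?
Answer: $165130$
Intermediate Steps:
$z{\left(K \right)} = 4 K^{2}$ ($z{\left(K \right)} = 2 K 2 K = 4 K^{2}$)
$n{\left(a \right)} = 294$ ($n{\left(a \right)} = -18 + 2 \cdot 156 = -18 + 312 = 294$)
$z{\left(203 \right)} + n{\left(-22 \right)} = 4 \cdot 203^{2} + 294 = 4 \cdot 41209 + 294 = 164836 + 294 = 165130$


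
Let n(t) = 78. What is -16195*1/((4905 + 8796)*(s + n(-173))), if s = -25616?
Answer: 16195/349896138 ≈ 4.6285e-5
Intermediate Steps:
-16195*1/((4905 + 8796)*(s + n(-173))) = -16195*1/((-25616 + 78)*(4905 + 8796)) = -16195/(13701*(-25538)) = -16195/(-349896138) = -16195*(-1/349896138) = 16195/349896138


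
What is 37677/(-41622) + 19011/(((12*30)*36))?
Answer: 16832329/29967840 ≈ 0.56168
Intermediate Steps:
37677/(-41622) + 19011/(((12*30)*36)) = 37677*(-1/41622) + 19011/((360*36)) = -12559/13874 + 19011/12960 = -12559/13874 + 19011*(1/12960) = -12559/13874 + 6337/4320 = 16832329/29967840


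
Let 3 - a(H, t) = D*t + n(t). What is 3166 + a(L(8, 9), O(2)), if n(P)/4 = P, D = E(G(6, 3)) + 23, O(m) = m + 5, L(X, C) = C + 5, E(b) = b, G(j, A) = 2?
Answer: 2966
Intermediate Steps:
L(X, C) = 5 + C
O(m) = 5 + m
D = 25 (D = 2 + 23 = 25)
n(P) = 4*P
a(H, t) = 3 - 29*t (a(H, t) = 3 - (25*t + 4*t) = 3 - 29*t)
3166 + a(L(8, 9), O(2)) = 3166 + (3 - 29*(5 + 2)) = 3166 + (3 - 29*7) = 3166 + (3 - 203) = 3166 - 200 = 2966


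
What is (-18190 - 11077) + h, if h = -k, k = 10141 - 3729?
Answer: -35679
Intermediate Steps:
k = 6412
h = -6412 (h = -1*6412 = -6412)
(-18190 - 11077) + h = (-18190 - 11077) - 6412 = -29267 - 6412 = -35679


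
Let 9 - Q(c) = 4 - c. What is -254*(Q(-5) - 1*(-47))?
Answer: -11938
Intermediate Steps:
Q(c) = 5 + c (Q(c) = 9 - (4 - c) = 9 + (-4 + c) = 5 + c)
-254*(Q(-5) - 1*(-47)) = -254*((5 - 5) - 1*(-47)) = -254*(0 + 47) = -254*47 = -11938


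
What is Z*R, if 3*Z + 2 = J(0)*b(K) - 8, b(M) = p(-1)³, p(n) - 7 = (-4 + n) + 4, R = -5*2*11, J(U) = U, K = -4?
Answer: 1100/3 ≈ 366.67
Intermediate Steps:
R = -110 (R = -10*11 = -110)
p(n) = 7 + n (p(n) = 7 + ((-4 + n) + 4) = 7 + n)
b(M) = 216 (b(M) = (7 - 1)³ = 6³ = 216)
Z = -10/3 (Z = -⅔ + (0*216 - 8)/3 = -⅔ + (0 - 8)/3 = -⅔ + (⅓)*(-8) = -⅔ - 8/3 = -10/3 ≈ -3.3333)
Z*R = -10/3*(-110) = 1100/3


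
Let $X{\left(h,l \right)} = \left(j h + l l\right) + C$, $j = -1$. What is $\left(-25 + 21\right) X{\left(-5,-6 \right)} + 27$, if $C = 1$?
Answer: $-141$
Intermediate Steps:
$X{\left(h,l \right)} = 1 + l^{2} - h$ ($X{\left(h,l \right)} = \left(- h + l l\right) + 1 = \left(- h + l^{2}\right) + 1 = \left(l^{2} - h\right) + 1 = 1 + l^{2} - h$)
$\left(-25 + 21\right) X{\left(-5,-6 \right)} + 27 = \left(-25 + 21\right) \left(1 + \left(-6\right)^{2} - -5\right) + 27 = - 4 \left(1 + 36 + 5\right) + 27 = \left(-4\right) 42 + 27 = -168 + 27 = -141$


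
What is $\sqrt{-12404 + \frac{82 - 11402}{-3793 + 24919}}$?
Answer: $\frac{2 i \sqrt{346015127514}}{10563} \approx 111.38 i$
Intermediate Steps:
$\sqrt{-12404 + \frac{82 - 11402}{-3793 + 24919}} = \sqrt{-12404 - \frac{11320}{21126}} = \sqrt{-12404 - \frac{5660}{10563}} = \sqrt{- \frac{131029112}{10563}} = \frac{2 i \sqrt{346015127514}}{10563}$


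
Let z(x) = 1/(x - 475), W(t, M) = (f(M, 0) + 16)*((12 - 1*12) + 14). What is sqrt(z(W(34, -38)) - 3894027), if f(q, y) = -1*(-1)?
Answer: 20*I*sqrt(546809007)/237 ≈ 1973.3*I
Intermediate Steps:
f(q, y) = 1
W(t, M) = 238 (W(t, M) = (1 + 16)*((12 - 1*12) + 14) = 17*((12 - 12) + 14) = 17*(0 + 14) = 17*14 = 238)
z(x) = 1/(-475 + x)
sqrt(z(W(34, -38)) - 3894027) = sqrt(1/(-475 + 238) - 3894027) = sqrt(1/(-237) - 3894027) = sqrt(-1/237 - 3894027) = sqrt(-922884400/237) = 20*I*sqrt(546809007)/237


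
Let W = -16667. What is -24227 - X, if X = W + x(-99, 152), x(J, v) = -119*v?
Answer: 10528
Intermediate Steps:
X = -34755 (X = -16667 - 119*152 = -16667 - 18088 = -34755)
-24227 - X = -24227 - 1*(-34755) = -24227 + 34755 = 10528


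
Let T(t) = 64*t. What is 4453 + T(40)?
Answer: 7013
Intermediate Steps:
4453 + T(40) = 4453 + 64*40 = 4453 + 2560 = 7013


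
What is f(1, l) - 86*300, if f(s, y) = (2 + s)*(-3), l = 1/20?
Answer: -25809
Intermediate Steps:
l = 1/20 ≈ 0.050000
f(s, y) = -6 - 3*s
f(1, l) - 86*300 = (-6 - 3*1) - 86*300 = (-6 - 3) - 25800 = -9 - 25800 = -25809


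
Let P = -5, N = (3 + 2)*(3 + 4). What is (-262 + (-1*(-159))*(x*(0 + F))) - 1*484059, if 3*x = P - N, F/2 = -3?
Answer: -471601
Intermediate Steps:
F = -6 (F = 2*(-3) = -6)
N = 35 (N = 5*7 = 35)
x = -40/3 (x = (-5 - 1*35)/3 = (-5 - 35)/3 = (⅓)*(-40) = -40/3 ≈ -13.333)
(-262 + (-1*(-159))*(x*(0 + F))) - 1*484059 = (-262 + (-1*(-159))*(-40*(0 - 6)/3)) - 1*484059 = (-262 + 159*(-40/3*(-6))) - 484059 = (-262 + 159*80) - 484059 = (-262 + 12720) - 484059 = 12458 - 484059 = -471601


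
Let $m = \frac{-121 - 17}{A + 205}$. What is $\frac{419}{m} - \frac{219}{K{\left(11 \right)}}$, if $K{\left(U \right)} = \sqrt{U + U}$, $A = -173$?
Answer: $- \frac{6704}{69} - \frac{219 \sqrt{22}}{22} \approx -143.85$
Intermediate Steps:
$K{\left(U \right)} = \sqrt{2} \sqrt{U}$ ($K{\left(U \right)} = \sqrt{2 U} = \sqrt{2} \sqrt{U}$)
$m = - \frac{69}{16}$ ($m = \frac{-121 - 17}{-173 + 205} = - \frac{138}{32} = \left(-138\right) \frac{1}{32} = - \frac{69}{16} \approx -4.3125$)
$\frac{419}{m} - \frac{219}{K{\left(11 \right)}} = \frac{419}{- \frac{69}{16}} - \frac{219}{\sqrt{2} \sqrt{11}} = 419 \left(- \frac{16}{69}\right) - \frac{219}{\sqrt{22}} = - \frac{6704}{69} - 219 \frac{\sqrt{22}}{22} = - \frac{6704}{69} - \frac{219 \sqrt{22}}{22}$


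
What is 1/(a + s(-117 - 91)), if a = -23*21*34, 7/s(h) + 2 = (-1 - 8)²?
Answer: -79/1297331 ≈ -6.0894e-5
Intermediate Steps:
s(h) = 7/79 (s(h) = 7/(-2 + (-1 - 8)²) = 7/(-2 + (-9)²) = 7/(-2 + 81) = 7/79)
a = -16422 (a = -483*34 = -16422)
1/(a + s(-117 - 91)) = 1/(-16422 + 7/79) = 1/(-1297331/79) = -79/1297331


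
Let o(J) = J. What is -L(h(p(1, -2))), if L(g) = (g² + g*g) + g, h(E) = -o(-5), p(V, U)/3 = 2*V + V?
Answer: -55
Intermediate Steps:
p(V, U) = 9*V (p(V, U) = 3*(2*V + V) = 3*(3*V) = 9*V)
h(E) = 5 (h(E) = -1*(-5) = 5)
L(g) = g + 2*g² (L(g) = (g² + g²) + g = 2*g² + g = g + 2*g²)
-L(h(p(1, -2))) = -5*(1 + 2*5) = -5*(1 + 10) = -5*11 = -1*55 = -55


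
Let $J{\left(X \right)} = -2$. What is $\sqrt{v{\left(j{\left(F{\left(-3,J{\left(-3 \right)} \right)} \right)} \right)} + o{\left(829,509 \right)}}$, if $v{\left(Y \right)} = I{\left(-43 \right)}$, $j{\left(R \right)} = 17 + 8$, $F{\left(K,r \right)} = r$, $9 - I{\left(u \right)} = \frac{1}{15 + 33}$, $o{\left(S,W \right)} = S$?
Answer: $\frac{\sqrt{120669}}{12} \approx 28.948$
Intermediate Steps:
$I{\left(u \right)} = \frac{431}{48}$ ($I{\left(u \right)} = 9 - \frac{1}{15 + 33} = 9 - \frac{1}{48} = \frac{431}{48}$)
$j{\left(R \right)} = 25$
$v{\left(Y \right)} = \frac{431}{48}$
$\sqrt{v{\left(j{\left(F{\left(-3,J{\left(-3 \right)} \right)} \right)} \right)} + o{\left(829,509 \right)}} = \sqrt{\frac{431}{48} + 829} = \sqrt{\frac{40223}{48}} = \frac{\sqrt{120669}}{12}$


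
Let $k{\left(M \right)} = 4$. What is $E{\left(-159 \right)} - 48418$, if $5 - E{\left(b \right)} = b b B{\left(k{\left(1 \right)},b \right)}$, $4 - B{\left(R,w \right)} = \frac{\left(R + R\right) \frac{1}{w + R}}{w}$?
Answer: $- \frac{23176963}{155} \approx -1.4953 \cdot 10^{5}$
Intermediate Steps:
$B{\left(R,w \right)} = 4 - \frac{2 R}{w \left(R + w\right)}$ ($B{\left(R,w \right)} = 4 - \frac{\left(R + R\right) \frac{1}{w + R}}{w} = 4 - \frac{2 R \frac{1}{R + w}}{w} = 4 - \frac{2 R}{w \left(R + w\right)}$)
$E{\left(b \right)} = 5 - \frac{2 b \left(-4 + 2 b^{2} + 8 b\right)}{4 + b}$ ($E{\left(b \right)} = 5 - b b \frac{2 \left(\left(-1\right) 4 + 2 b^{2} + 2 \cdot 4 b\right)}{b \left(4 + b\right)} = 5 - b^{2} \frac{2 \left(-4 + 2 b^{2} + 8 b\right)}{b \left(4 + b\right)} = 5 - \frac{2 b \left(-4 + 2 b^{2} + 8 b\right)}{4 + b}$)
$E{\left(-159 \right)} - 48418 = \frac{20 - 16 \left(-159\right)^{2} - 4 \left(-159\right)^{3} + 13 \left(-159\right)}{4 - 159} - 48418 = \frac{20 - 404496 - -16078716 - 2067}{-155} - 48418 = - \frac{20 - 404496 + 16078716 - 2067}{155} - 48418 = \left(- \frac{1}{155}\right) 15672173 - 48418 = - \frac{15672173}{155} - 48418 = - \frac{23176963}{155}$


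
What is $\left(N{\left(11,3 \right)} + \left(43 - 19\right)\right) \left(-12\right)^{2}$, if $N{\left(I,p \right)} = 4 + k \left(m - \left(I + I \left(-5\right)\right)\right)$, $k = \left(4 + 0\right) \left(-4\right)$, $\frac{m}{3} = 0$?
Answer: $-97344$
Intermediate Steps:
$m = 0$ ($m = 3 \cdot 0 = 0$)
$k = -16$ ($k = 4 \left(-4\right) = -16$)
$N{\left(I,p \right)} = 4 - 64 I$ ($N{\left(I,p \right)} = 4 - 16 \left(0 - \left(I + I \left(-5\right)\right)\right) = 4 - 16 \left(0 - \left(I - 5 I\right)\right) = 4 - 16 \left(0 - - 4 I\right) = 4 - 16 \left(0 + 4 I\right) = 4 - 16 \cdot 4 I = 4 - 64 I$)
$\left(N{\left(11,3 \right)} + \left(43 - 19\right)\right) \left(-12\right)^{2} = \left(\left(4 - 704\right) + \left(43 - 19\right)\right) \left(-12\right)^{2} = \left(\left(4 - 704\right) + \left(43 - 19\right)\right) 144 = \left(-700 + 24\right) 144 = \left(-676\right) 144 = -97344$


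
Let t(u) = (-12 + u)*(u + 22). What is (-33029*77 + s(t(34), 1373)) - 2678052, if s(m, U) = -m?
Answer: -5222517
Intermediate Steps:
t(u) = (-12 + u)*(22 + u)
(-33029*77 + s(t(34), 1373)) - 2678052 = (-33029*77 - (-264 + 34² + 10*34)) - 2678052 = (-2543233 - (-264 + 1156 + 340)) - 2678052 = (-2543233 - 1*1232) - 2678052 = (-2543233 - 1232) - 2678052 = -2544465 - 2678052 = -5222517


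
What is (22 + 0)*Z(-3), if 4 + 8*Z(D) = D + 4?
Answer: -33/4 ≈ -8.2500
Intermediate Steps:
Z(D) = D/8 (Z(D) = -½ + (D + 4)/8 = -½ + (4 + D)/8 = -½ + (½ + D/8) = D/8)
(22 + 0)*Z(-3) = (22 + 0)*((⅛)*(-3)) = 22*(-3/8) = -33/4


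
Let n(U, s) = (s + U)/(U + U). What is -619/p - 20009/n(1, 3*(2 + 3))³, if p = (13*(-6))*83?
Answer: -64610669/1657344 ≈ -38.984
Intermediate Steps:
p = -6474 (p = -78*83 = -6474)
n(U, s) = (U + s)/(2*U) (n(U, s) = (U + s)/((2*U)) = (U + s)*(1/(2*U)) = (U + s)/(2*U))
-619/p - 20009/n(1, 3*(2 + 3))³ = -619/(-6474) - 20009*8/(1 + 3*(2 + 3))³ = -619*(-1/6474) - 20009*8/(1 + 3*5)³ = 619/6474 - 20009*8/(1 + 15)³ = 619/6474 - 20009/(((½)*1*16)³) = 619/6474 - 20009/(8³) = 619/6474 - 20009/512 = -64610669/1657344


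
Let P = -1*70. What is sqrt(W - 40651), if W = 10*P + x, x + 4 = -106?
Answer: I*sqrt(41461) ≈ 203.62*I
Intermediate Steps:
P = -70
x = -110 (x = -4 - 106 = -110)
W = -810 (W = 10*(-70) - 110 = -700 - 110 = -810)
sqrt(W - 40651) = sqrt(-810 - 40651) = sqrt(-41461) = I*sqrt(41461)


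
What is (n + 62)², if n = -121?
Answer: 3481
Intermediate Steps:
(n + 62)² = (-121 + 62)² = (-59)² = 3481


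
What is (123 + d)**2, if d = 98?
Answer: 48841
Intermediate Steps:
(123 + d)**2 = (123 + 98)**2 = 221**2 = 48841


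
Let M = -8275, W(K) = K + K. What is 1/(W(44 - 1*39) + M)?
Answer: -1/8265 ≈ -0.00012099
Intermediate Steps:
W(K) = 2*K
1/(W(44 - 1*39) + M) = 1/(2*(44 - 1*39) - 8275) = 1/(2*(44 - 39) - 8275) = 1/(2*5 - 8275) = 1/(10 - 8275) = 1/(-8265) = -1/8265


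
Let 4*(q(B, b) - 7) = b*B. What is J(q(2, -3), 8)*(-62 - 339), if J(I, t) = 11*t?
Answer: -35288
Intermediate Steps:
q(B, b) = 7 + B*b/4 (q(B, b) = 7 + (b*B)/4 = 7 + (B*b)/4 = 7 + B*b/4)
J(q(2, -3), 8)*(-62 - 339) = (11*8)*(-62 - 339) = 88*(-401) = -35288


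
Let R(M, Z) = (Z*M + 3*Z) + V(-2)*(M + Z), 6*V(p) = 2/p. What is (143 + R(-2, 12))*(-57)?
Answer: -8740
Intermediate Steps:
V(p) = 1/(3*p) (V(p) = (2/p)/6 = 1/(3*p))
R(M, Z) = -M/6 + 17*Z/6 + M*Z (R(M, Z) = (Z*M + 3*Z) + ((1/3)/(-2))*(M + Z) = (M*Z + 3*Z) + ((1/3)*(-1/2))*(M + Z) = (3*Z + M*Z) - (M + Z)/6 = (3*Z + M*Z) + (-M/6 - Z/6) = -M/6 + 17*Z/6 + M*Z)
(143 + R(-2, 12))*(-57) = (143 + (-1/6*(-2) + (17/6)*12 - 2*12))*(-57) = (143 + (1/3 + 34 - 24))*(-57) = (143 + 31/3)*(-57) = (460/3)*(-57) = -8740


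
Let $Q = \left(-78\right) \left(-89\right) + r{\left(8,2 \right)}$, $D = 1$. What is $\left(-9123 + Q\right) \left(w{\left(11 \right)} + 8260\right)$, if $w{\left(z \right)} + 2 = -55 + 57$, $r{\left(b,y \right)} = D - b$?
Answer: $-18072880$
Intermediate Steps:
$r{\left(b,y \right)} = 1 - b$
$w{\left(z \right)} = 0$ ($w{\left(z \right)} = -2 + \left(-55 + 57\right) = -2 + 2 = 0$)
$Q = 6935$ ($Q = \left(-78\right) \left(-89\right) + \left(1 - 8\right) = 6942 + \left(1 - 8\right) = 6942 - 7 = 6935$)
$\left(-9123 + Q\right) \left(w{\left(11 \right)} + 8260\right) = \left(-9123 + 6935\right) \left(0 + 8260\right) = \left(-2188\right) 8260 = -18072880$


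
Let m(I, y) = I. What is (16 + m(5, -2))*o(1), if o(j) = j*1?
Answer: 21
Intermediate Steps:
o(j) = j
(16 + m(5, -2))*o(1) = (16 + 5)*1 = 21*1 = 21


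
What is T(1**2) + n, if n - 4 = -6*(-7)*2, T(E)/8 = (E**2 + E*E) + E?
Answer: 112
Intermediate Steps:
T(E) = 8*E + 16*E**2 (T(E) = 8*((E**2 + E*E) + E) = 8*((E**2 + E**2) + E) = 8*(2*E**2 + E) = 8*(E + 2*E**2) = 8*E + 16*E**2)
n = 88 (n = 4 - 6*(-7)*2 = 4 + 42*2 = 4 + 84 = 88)
T(1**2) + n = 8*1**2*(1 + 2*1**2) + 88 = 8*1*(1 + 2*1) + 88 = 8*1*(1 + 2) + 88 = 8*1*3 + 88 = 24 + 88 = 112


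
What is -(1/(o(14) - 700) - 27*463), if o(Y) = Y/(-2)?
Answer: 8838208/707 ≈ 12501.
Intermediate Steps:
o(Y) = -Y/2 (o(Y) = Y*(-1/2) = -Y/2)
-(1/(o(14) - 700) - 27*463) = -(1/(-1/2*14 - 700) - 27*463) = -(1/(-7 - 700) - 12501) = -(1/(-707) - 12501) = -(-1/707 - 12501) = -1*(-8838208/707) = 8838208/707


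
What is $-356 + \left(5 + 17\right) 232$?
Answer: $4748$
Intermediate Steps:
$-356 + \left(5 + 17\right) 232 = -356 + 22 \cdot 232 = -356 + 5104 = 4748$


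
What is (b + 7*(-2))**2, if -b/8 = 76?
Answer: 386884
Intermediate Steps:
b = -608 (b = -8*76 = -608)
(b + 7*(-2))**2 = (-608 + 7*(-2))**2 = (-608 - 14)**2 = (-622)**2 = 386884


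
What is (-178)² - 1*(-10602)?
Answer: 42286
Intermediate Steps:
(-178)² - 1*(-10602) = 31684 + 10602 = 42286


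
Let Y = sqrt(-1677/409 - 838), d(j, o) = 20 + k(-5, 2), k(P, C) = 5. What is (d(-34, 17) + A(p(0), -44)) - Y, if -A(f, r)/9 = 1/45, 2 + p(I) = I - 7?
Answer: 124/5 - I*sqrt(140867371)/409 ≈ 24.8 - 29.019*I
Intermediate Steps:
p(I) = -9 + I (p(I) = -2 + (I - 7) = -2 + (-7 + I) = -9 + I)
A(f, r) = -1/5 (A(f, r) = -9/45 = -9*1/45 = -1/5)
d(j, o) = 25 (d(j, o) = 20 + 5 = 25)
Y = I*sqrt(140867371)/409 (Y = sqrt(-1677*1/409 - 838) = sqrt(-1677/409 - 838) = sqrt(-344419/409) = I*sqrt(140867371)/409 ≈ 29.019*I)
(d(-34, 17) + A(p(0), -44)) - Y = (25 - 1/5) - I*sqrt(140867371)/409 = 124/5 - I*sqrt(140867371)/409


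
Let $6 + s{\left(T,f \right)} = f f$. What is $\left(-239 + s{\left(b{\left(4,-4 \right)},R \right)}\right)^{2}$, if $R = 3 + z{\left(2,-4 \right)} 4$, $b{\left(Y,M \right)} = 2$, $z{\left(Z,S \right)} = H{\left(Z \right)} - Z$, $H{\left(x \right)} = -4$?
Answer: $38416$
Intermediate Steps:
$z{\left(Z,S \right)} = -4 - Z$
$R = -21$ ($R = 3 + \left(-4 - 2\right) 4 = 3 - 24 = -21$)
$s{\left(T,f \right)} = -6 + f^{2}$ ($s{\left(T,f \right)} = -6 + f f = -6 + f^{2}$)
$\left(-239 + s{\left(b{\left(4,-4 \right)},R \right)}\right)^{2} = \left(-239 - \left(6 - \left(-21\right)^{2}\right)\right)^{2} = \left(-239 + \left(-6 + 441\right)\right)^{2} = \left(-239 + 435\right)^{2} = 196^{2} = 38416$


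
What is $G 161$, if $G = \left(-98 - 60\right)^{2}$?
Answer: $4019204$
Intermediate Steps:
$G = 24964$ ($G = \left(-158\right)^{2} = 24964$)
$G 161 = 24964 \cdot 161 = 4019204$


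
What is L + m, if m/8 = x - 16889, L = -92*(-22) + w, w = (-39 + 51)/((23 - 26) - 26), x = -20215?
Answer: -8549444/29 ≈ -2.9481e+5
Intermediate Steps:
w = -12/29 (w = 12/(-3 - 26) = 12/(-29) = 12*(-1/29) = -12/29 ≈ -0.41379)
L = 58684/29 (L = -92*(-22) - 12/29 = 2024 - 12/29 = 58684/29 ≈ 2023.6)
m = -296832 (m = 8*(-20215 - 16889) = 8*(-37104) = -296832)
L + m = 58684/29 - 296832 = -8549444/29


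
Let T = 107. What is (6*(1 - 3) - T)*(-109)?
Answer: 12971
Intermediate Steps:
(6*(1 - 3) - T)*(-109) = (6*(1 - 3) - 1*107)*(-109) = (6*(-2) - 107)*(-109) = (-12 - 107)*(-109) = -119*(-109) = 12971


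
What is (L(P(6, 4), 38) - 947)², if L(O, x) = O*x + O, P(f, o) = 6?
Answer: 508369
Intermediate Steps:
L(O, x) = O + O*x
(L(P(6, 4), 38) - 947)² = (6*(1 + 38) - 947)² = (6*39 - 947)² = (234 - 947)² = (-713)² = 508369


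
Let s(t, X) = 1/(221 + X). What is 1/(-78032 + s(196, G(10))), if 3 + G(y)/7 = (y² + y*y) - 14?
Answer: -1502/117204063 ≈ -1.2815e-5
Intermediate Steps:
G(y) = -119 + 14*y² (G(y) = -21 + 7*((y² + y*y) - 14) = -21 + 7*((y² + y²) - 14) = -21 + 7*(2*y² - 14) = -21 + 7*(-14 + 2*y²) = -21 + (-98 + 14*y²) = -119 + 14*y²)
1/(-78032 + s(196, G(10))) = 1/(-78032 + 1/(221 + (-119 + 14*10²))) = 1/(-78032 + 1/(221 + (-119 + 14*100))) = 1/(-78032 + 1/(221 + (-119 + 1400))) = 1/(-78032 + 1/(221 + 1281)) = 1/(-78032 + 1/1502) = 1/(-117204063/1502) = -1502/117204063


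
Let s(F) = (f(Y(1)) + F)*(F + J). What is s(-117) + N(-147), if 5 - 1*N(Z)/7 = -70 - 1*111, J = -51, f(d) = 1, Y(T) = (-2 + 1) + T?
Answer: 20790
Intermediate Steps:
Y(T) = -1 + T
N(Z) = 1302 (N(Z) = 35 - 7*(-70 - 1*111) = 35 - 7*(-70 - 111) = 35 - 7*(-181) = 35 + 1267 = 1302)
s(F) = (1 + F)*(-51 + F) (s(F) = (1 + F)*(F - 51) = (1 + F)*(-51 + F))
s(-117) + N(-147) = (-51 + (-117)**2 - 50*(-117)) + 1302 = (-51 + 13689 + 5850) + 1302 = 19488 + 1302 = 20790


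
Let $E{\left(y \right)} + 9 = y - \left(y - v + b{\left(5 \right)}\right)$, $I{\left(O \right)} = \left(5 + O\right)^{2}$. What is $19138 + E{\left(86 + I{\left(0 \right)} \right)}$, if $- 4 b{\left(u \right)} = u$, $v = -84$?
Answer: $\frac{76185}{4} \approx 19046.0$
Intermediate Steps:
$b{\left(u \right)} = - \frac{u}{4}$
$E{\left(y \right)} = - \frac{367}{4}$ ($E{\left(y \right)} = -9 + \left(y - \left(84 - \frac{5}{4} + y\right)\right) = -9 + \left(y - \left(\frac{331}{4} + y\right)\right) = -9 - \frac{331}{4} = - \frac{367}{4}$)
$19138 + E{\left(86 + I{\left(0 \right)} \right)} = 19138 - \frac{367}{4} = \frac{76185}{4}$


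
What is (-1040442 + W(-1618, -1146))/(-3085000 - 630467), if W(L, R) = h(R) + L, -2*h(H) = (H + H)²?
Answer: 3668692/3715467 ≈ 0.98741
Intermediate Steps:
h(H) = -2*H² (h(H) = -(H + H)²/2 = -4*H²/2 = -2*H²)
W(L, R) = L - 2*R² (W(L, R) = -2*R² + L = L - 2*R²)
(-1040442 + W(-1618, -1146))/(-3085000 - 630467) = (-1040442 + (-1618 - 2*(-1146)²))/(-3085000 - 630467) = (-1040442 + (-1618 - 2*1313316))/(-3715467) = (-1040442 + (-1618 - 2626632))*(-1/3715467) = (-1040442 - 2628250)*(-1/3715467) = -3668692*(-1/3715467) = 3668692/3715467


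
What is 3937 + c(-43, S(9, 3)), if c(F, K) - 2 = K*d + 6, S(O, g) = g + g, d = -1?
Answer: 3939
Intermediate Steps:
S(O, g) = 2*g
c(F, K) = 8 - K (c(F, K) = 2 + (K*(-1) + 6) = 2 + (-K + 6) = 2 + (6 - K) = 8 - K)
3937 + c(-43, S(9, 3)) = 3937 + (8 - 2*3) = 3937 + (8 - 1*6) = 3937 + (8 - 6) = 3937 + 2 = 3939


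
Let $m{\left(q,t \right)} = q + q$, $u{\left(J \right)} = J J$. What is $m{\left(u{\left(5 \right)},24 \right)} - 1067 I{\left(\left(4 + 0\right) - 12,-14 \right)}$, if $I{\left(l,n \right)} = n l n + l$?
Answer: $1681642$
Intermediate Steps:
$u{\left(J \right)} = J^{2}$
$m{\left(q,t \right)} = 2 q$
$I{\left(l,n \right)} = l + l n^{2}$ ($I{\left(l,n \right)} = l n n + l = l n^{2} + l = l + l n^{2}$)
$m{\left(u{\left(5 \right)},24 \right)} - 1067 I{\left(\left(4 + 0\right) - 12,-14 \right)} = 2 \cdot 5^{2} - 1067 \left(\left(4 + 0\right) - 12\right) \left(1 + \left(-14\right)^{2}\right) = 2 \cdot 25 - 1067 \left(4 - 12\right) \left(1 + 196\right) = 50 - 1067 \left(\left(-8\right) 197\right) = 50 - -1681592 = 50 + 1681592 = 1681642$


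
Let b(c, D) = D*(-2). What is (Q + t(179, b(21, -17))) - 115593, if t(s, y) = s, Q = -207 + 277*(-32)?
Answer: -124485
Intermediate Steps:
Q = -9071 (Q = -207 - 8864 = -9071)
b(c, D) = -2*D
(Q + t(179, b(21, -17))) - 115593 = (-9071 + 179) - 115593 = -8892 - 115593 = -124485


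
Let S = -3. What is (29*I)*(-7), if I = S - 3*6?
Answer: 4263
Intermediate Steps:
I = -21 (I = -3 - 3*6 = -3 - 18 = -21)
(29*I)*(-7) = (29*(-21))*(-7) = -609*(-7) = 4263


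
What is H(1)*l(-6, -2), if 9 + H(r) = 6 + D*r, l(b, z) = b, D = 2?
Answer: 6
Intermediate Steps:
H(r) = -3 + 2*r (H(r) = -9 + (6 + 2*r) = -3 + 2*r)
H(1)*l(-6, -2) = (-3 + 2*1)*(-6) = (-3 + 2)*(-6) = -1*(-6) = 6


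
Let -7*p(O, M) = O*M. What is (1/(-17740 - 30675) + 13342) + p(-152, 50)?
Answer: 4889624503/338905 ≈ 14428.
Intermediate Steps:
p(O, M) = -M*O/7 (p(O, M) = -O*M/7 = -M*O/7)
(1/(-17740 - 30675) + 13342) + p(-152, 50) = (1/(-17740 - 30675) + 13342) - ⅐*50*(-152) = (1/(-48415) + 13342) + 7600/7 = (-1/48415 + 13342) + 7600/7 = 645952929/48415 + 7600/7 = 4889624503/338905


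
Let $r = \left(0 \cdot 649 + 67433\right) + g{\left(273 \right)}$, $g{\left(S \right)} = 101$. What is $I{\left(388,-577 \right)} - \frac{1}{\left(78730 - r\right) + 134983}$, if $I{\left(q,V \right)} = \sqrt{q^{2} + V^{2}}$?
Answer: $- \frac{1}{146179} + \sqrt{483473} \approx 695.32$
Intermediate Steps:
$r = 67534$ ($r = \left(0 \cdot 649 + 67433\right) + 101 = \left(0 + 67433\right) + 101 = 67433 + 101 = 67534$)
$I{\left(q,V \right)} = \sqrt{V^{2} + q^{2}}$
$I{\left(388,-577 \right)} - \frac{1}{\left(78730 - r\right) + 134983} = \sqrt{\left(-577\right)^{2} + 388^{2}} - \frac{1}{\left(78730 - 67534\right) + 134983} = \sqrt{332929 + 150544} - \frac{1}{\left(78730 - 67534\right) + 134983} = \sqrt{483473} - \frac{1}{11196 + 134983} = \sqrt{483473} - \frac{1}{146179} = - \frac{1}{146179} + \sqrt{483473}$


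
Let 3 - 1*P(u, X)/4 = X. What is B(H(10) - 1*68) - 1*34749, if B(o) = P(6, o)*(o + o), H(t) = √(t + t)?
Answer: -73533 + 2224*√5 ≈ -68560.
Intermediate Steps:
H(t) = √2*√t (H(t) = √(2*t) = √2*√t)
P(u, X) = 12 - 4*X
B(o) = 2*o*(12 - 4*o) (B(o) = (12 - 4*o)*(o + o) = (12 - 4*o)*(2*o) = 2*o*(12 - 4*o))
B(H(10) - 1*68) - 1*34749 = 8*(√2*√10 - 1*68)*(3 - (√2*√10 - 1*68)) - 1*34749 = 8*(2*√5 - 68)*(3 - (2*√5 - 68)) - 34749 = 8*(-68 + 2*√5)*(3 - (-68 + 2*√5)) - 34749 = 8*(-68 + 2*√5)*(3 + (68 - 2*√5)) - 34749 = 8*(-68 + 2*√5)*(71 - 2*√5) - 34749 = -34749 + 8*(-68 + 2*√5)*(71 - 2*√5)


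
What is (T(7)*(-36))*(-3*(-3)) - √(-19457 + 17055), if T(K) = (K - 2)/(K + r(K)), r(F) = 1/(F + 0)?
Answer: -1134/5 - I*√2402 ≈ -226.8 - 49.01*I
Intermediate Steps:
r(F) = 1/F
T(K) = (-2 + K)/(K + 1/K) (T(K) = (K - 2)/(K + 1/K) = (-2 + K)/(K + 1/K))
(T(7)*(-36))*(-3*(-3)) - √(-19457 + 17055) = ((7*(-2 + 7)/(1 + 7²))*(-36))*(-3*(-3)) - √(-19457 + 17055) = ((7*5/(1 + 49))*(-36))*9 - √(-2402) = ((7*5/50)*(-36))*9 - I*√2402 = ((7*(1/50)*5)*(-36))*9 - I*√2402 = ((7/10)*(-36))*9 - I*√2402 = -126/5*9 - I*√2402 = -1134/5 - I*√2402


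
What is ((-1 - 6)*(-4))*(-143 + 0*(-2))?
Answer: -4004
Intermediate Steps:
((-1 - 6)*(-4))*(-143 + 0*(-2)) = (-7*(-4))*(-143 + 0) = 28*(-143) = -4004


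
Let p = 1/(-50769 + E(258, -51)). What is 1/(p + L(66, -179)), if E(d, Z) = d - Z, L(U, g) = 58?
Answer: 50460/2926679 ≈ 0.017241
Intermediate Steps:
p = -1/50460 (p = 1/(-50769 + (258 - 1*(-51))) = 1/(-50769 + (258 + 51)) = 1/(-50769 + 309) = 1/(-50460) = -1/50460 ≈ -1.9818e-5)
1/(p + L(66, -179)) = 1/(-1/50460 + 58) = 1/(2926679/50460) = 50460/2926679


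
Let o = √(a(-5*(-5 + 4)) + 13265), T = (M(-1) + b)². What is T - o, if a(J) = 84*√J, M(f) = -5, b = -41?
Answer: 2116 - √(13265 + 84*√5) ≈ 2000.0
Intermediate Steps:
T = 2116 (T = (-5 - 41)² = (-46)² = 2116)
o = √(13265 + 84*√5) (o = √(84*√(-5*(-5 + 4)) + 13265) = √(84*√(-5*(-1)) + 13265) = √(84*√5 + 13265) = √(13265 + 84*√5) ≈ 115.99)
T - o = 2116 - √(13265 + 84*√5)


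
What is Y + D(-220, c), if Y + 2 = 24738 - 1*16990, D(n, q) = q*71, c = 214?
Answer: 22940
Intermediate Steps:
D(n, q) = 71*q
Y = 7746 (Y = -2 + (24738 - 1*16990) = -2 + (24738 - 16990) = -2 + 7748 = 7746)
Y + D(-220, c) = 7746 + 71*214 = 7746 + 15194 = 22940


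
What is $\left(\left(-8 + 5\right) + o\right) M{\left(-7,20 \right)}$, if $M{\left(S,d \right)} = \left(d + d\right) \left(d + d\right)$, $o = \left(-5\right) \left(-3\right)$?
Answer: $19200$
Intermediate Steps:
$o = 15$
$M{\left(S,d \right)} = 4 d^{2}$ ($M{\left(S,d \right)} = 2 d 2 d = 4 d^{2}$)
$\left(\left(-8 + 5\right) + o\right) M{\left(-7,20 \right)} = \left(\left(-8 + 5\right) + 15\right) 4 \cdot 20^{2} = \left(-3 + 15\right) 4 \cdot 400 = 12 \cdot 1600 = 19200$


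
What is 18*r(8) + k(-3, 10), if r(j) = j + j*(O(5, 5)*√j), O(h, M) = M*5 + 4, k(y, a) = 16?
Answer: 160 + 8352*√2 ≈ 11972.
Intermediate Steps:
O(h, M) = 4 + 5*M (O(h, M) = 5*M + 4 = 4 + 5*M)
r(j) = j + 29*j^(3/2) (r(j) = j + j*((4 + 5*5)*√j) = j + j*((4 + 25)*√j) = j + j*(29*√j) = j + 29*j^(3/2))
18*r(8) + k(-3, 10) = 18*(8 + 29*8^(3/2)) + 16 = 18*(8 + 29*(16*√2)) + 16 = 18*(8 + 464*√2) + 16 = (144 + 8352*√2) + 16 = 160 + 8352*√2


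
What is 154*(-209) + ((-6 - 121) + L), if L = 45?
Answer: -32268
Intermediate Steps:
154*(-209) + ((-6 - 121) + L) = 154*(-209) + ((-6 - 121) + 45) = -32186 + (-127 + 45) = -32186 - 82 = -32268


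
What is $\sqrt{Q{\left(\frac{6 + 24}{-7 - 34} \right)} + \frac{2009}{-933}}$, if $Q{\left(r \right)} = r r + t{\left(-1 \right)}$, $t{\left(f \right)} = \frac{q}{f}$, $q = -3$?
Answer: $\frac{\sqrt{2022454770}}{38253} \approx 1.1756$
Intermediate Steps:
$t{\left(f \right)} = - \frac{3}{f}$
$Q{\left(r \right)} = 3 + r^{2}$ ($Q{\left(r \right)} = r r - \frac{3}{-1} = r^{2} - -3 = r^{2} + 3 = 3 + r^{2}$)
$\sqrt{Q{\left(\frac{6 + 24}{-7 - 34} \right)} + \frac{2009}{-933}} = \sqrt{\left(3 + \left(\frac{6 + 24}{-7 - 34}\right)^{2}\right) + \frac{2009}{-933}} = \sqrt{\left(3 + \left(\frac{30}{-41}\right)^{2}\right) + 2009 \left(- \frac{1}{933}\right)} = \sqrt{\left(3 + \left(30 \left(- \frac{1}{41}\right)\right)^{2}\right) - \frac{2009}{933}} = \sqrt{\left(3 + \left(- \frac{30}{41}\right)^{2}\right) - \frac{2009}{933}} = \sqrt{\left(3 + \frac{900}{1681}\right) - \frac{2009}{933}} = \sqrt{\frac{5943}{1681} - \frac{2009}{933}} = \sqrt{\frac{2167690}{1568373}} = \frac{\sqrt{2022454770}}{38253}$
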